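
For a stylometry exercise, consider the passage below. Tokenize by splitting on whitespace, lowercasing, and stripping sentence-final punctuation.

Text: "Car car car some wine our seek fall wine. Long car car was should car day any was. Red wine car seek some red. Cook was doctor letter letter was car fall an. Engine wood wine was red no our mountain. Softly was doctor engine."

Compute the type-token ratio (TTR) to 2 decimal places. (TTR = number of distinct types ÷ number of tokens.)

0.47

N = 45 tokens, V = 21 types.
TTR = V / N = 21 / 45 = 0.47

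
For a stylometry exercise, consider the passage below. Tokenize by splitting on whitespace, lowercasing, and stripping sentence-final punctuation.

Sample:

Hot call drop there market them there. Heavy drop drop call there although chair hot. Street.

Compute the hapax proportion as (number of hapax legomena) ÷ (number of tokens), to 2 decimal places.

Frequencies: drop:3, there:3, hot:2, call:2, market:1, them:1, heavy:1, although:1, chair:1, street:1
Hapax count = 6; token count = 16.
Ratio = 6 / 16 = 0.38

0.38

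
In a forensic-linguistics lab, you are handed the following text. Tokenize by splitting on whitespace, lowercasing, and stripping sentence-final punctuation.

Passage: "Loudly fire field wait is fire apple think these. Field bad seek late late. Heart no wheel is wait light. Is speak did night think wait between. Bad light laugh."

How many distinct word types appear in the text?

Distinct types: {apple, bad, between, did, field, fire, heart, is, late, laugh, light, loudly, night, no, seek, speak, these, think, wait, wheel}
V = 20

20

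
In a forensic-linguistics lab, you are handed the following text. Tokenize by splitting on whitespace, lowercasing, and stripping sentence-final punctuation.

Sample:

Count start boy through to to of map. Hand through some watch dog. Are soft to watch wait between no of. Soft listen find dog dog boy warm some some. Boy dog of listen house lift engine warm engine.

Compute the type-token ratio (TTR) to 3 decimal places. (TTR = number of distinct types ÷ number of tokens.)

0.564

N = 39 tokens, V = 22 types.
TTR = V / N = 22 / 39 = 0.564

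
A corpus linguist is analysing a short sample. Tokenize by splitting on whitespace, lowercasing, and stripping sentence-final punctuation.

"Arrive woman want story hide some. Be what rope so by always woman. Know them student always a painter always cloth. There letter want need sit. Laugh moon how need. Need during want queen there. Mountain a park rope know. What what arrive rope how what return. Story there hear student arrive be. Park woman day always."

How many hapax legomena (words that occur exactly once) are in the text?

Frequencies: what:4, always:4, arrive:3, woman:3, want:3, rope:3, there:3, need:3, story:2, be:2, know:2, student:2, a:2, how:2, park:2, hide:1, some:1, so:1, by:1, them:1, … (12 more, each freq 1)
Hapax (freq=1): by, cloth, day, during, hear, hide, laugh, letter, moon, mountain, painter, queen, return, sit, so, some, them

17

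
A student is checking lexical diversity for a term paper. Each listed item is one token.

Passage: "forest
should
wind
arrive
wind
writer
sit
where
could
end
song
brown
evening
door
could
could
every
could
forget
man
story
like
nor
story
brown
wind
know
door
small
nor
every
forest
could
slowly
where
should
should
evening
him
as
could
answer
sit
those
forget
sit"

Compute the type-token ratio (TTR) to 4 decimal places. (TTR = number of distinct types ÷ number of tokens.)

0.5652

N = 46 tokens, V = 26 types.
TTR = V / N = 26 / 46 = 0.5652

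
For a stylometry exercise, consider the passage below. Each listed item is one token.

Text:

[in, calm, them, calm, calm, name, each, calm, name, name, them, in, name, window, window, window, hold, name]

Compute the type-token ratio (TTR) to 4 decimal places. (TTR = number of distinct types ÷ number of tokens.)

0.3889

N = 18 tokens, V = 7 types.
TTR = V / N = 7 / 18 = 0.3889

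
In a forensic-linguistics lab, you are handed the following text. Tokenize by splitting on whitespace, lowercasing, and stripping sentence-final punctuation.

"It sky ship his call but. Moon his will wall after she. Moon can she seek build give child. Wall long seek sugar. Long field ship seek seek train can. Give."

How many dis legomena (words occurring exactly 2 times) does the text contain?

Frequencies: seek:4, ship:2, his:2, moon:2, wall:2, she:2, can:2, give:2, long:2, it:1, sky:1, call:1, but:1, will:1, after:1, build:1, child:1, sugar:1, field:1, train:1
Words with frequency 2: can, give, his, long, moon, she, ship, wall

8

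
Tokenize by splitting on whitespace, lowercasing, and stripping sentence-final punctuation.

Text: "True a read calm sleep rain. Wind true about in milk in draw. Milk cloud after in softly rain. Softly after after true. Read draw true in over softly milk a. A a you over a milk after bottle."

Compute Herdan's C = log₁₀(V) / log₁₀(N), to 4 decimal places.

0.7733

N = 39, V = 17.
log₁₀(V) = 1.230449, log₁₀(N) = 1.591065
C = 1.230449 / 1.591065 = 0.7733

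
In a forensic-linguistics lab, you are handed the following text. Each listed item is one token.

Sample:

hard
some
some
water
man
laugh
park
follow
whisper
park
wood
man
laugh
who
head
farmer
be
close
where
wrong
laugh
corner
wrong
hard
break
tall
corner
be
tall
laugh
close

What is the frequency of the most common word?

Frequencies: laugh:4, hard:2, some:2, man:2, park:2, be:2, close:2, wrong:2, corner:2, tall:2, water:1, follow:1, whisper:1, wood:1, who:1, head:1, farmer:1, where:1, break:1
Most common: 'laugh' with frequency 4.

4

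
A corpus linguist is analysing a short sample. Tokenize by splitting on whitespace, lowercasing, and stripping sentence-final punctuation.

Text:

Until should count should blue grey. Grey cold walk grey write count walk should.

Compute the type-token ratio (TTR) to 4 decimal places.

N = 14 tokens, V = 8 types.
TTR = V / N = 8 / 14 = 0.5714

0.5714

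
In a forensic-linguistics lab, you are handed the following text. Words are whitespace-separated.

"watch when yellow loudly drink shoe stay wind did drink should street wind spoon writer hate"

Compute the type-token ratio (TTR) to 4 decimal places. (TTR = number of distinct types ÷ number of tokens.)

N = 16 tokens, V = 14 types.
TTR = V / N = 14 / 16 = 0.8750

0.8750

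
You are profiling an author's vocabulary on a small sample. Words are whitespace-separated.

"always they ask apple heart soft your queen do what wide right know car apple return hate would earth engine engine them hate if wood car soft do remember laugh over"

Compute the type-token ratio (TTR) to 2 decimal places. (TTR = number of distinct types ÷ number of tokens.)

N = 31 tokens, V = 25 types.
TTR = V / N = 25 / 31 = 0.81

0.81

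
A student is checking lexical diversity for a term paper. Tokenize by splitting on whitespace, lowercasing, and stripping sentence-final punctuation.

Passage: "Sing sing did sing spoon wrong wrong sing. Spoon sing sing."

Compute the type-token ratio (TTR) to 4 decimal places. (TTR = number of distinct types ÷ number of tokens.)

N = 11 tokens, V = 4 types.
TTR = V / N = 4 / 11 = 0.3636

0.3636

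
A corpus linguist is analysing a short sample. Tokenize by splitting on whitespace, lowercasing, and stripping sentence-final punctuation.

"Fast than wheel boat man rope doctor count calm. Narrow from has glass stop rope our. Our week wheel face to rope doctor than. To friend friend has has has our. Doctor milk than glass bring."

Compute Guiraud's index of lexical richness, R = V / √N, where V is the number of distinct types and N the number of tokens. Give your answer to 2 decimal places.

N = 36, V = 21.
√N = 6.000000
R = 21 / 6.000000 = 3.50

3.50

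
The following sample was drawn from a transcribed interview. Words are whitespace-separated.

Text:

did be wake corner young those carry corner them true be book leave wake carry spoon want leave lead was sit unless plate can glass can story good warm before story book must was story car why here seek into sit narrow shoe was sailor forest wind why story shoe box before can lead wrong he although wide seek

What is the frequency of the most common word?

4

Frequencies: story:4, was:3, can:3, be:2, wake:2, corner:2, carry:2, book:2, leave:2, lead:2, sit:2, before:2, why:2, seek:2, shoe:2, did:1, young:1, those:1, them:1, true:1, … (20 more, each freq 1)
Most common: 'story' with frequency 4.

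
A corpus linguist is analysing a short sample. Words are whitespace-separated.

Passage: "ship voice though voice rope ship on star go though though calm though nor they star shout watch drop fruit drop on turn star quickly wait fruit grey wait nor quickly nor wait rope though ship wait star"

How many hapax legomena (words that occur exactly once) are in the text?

7

Frequencies: though:5, star:4, wait:4, ship:3, nor:3, voice:2, rope:2, on:2, drop:2, fruit:2, quickly:2, go:1, calm:1, they:1, shout:1, watch:1, turn:1, grey:1
Hapax (freq=1): calm, go, grey, shout, they, turn, watch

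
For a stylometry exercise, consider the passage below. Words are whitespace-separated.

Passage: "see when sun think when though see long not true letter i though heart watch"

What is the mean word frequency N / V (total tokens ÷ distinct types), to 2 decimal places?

N = 15 tokens, V = 12 types.
Mean frequency = N / V = 15 / 12 = 1.25

1.25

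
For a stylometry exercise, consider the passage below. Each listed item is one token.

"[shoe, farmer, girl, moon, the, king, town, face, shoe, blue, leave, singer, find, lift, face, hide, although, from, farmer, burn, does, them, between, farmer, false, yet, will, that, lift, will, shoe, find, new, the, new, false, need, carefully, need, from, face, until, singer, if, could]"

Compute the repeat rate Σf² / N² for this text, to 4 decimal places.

0.0400

Frequencies: shoe:3, farmer:3, face:3, the:2, singer:2, find:2, lift:2, from:2, false:2, will:2, new:2, need:2, girl:1, moon:1, king:1, town:1, blue:1, leave:1, hide:1, although:1, … (10 more, each freq 1)
Σf² = 81; N² = 2025
Repeat rate = 81 / 2025 = 0.0400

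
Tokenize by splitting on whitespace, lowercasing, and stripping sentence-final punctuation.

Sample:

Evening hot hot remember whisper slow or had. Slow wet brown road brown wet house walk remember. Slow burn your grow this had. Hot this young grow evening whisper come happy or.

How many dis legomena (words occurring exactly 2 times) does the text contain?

9

Frequencies: hot:3, slow:3, evening:2, remember:2, whisper:2, or:2, had:2, wet:2, brown:2, grow:2, this:2, road:1, house:1, walk:1, burn:1, your:1, young:1, come:1, happy:1
Words with frequency 2: brown, evening, grow, had, or, remember, this, wet, whisper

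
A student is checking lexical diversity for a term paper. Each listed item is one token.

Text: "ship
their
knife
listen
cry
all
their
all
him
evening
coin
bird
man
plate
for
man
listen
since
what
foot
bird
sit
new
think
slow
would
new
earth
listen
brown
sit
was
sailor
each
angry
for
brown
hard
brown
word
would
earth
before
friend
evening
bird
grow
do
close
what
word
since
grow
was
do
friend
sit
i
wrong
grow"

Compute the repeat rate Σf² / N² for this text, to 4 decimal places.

Frequencies: listen:3, bird:3, sit:3, brown:3, grow:3, their:2, all:2, evening:2, man:2, for:2, since:2, what:2, new:2, would:2, earth:2, was:2, word:2, friend:2, do:2, ship:1, … (16 more, each freq 1)
Σf² = 118; N² = 3600
Repeat rate = 118 / 3600 = 0.0328

0.0328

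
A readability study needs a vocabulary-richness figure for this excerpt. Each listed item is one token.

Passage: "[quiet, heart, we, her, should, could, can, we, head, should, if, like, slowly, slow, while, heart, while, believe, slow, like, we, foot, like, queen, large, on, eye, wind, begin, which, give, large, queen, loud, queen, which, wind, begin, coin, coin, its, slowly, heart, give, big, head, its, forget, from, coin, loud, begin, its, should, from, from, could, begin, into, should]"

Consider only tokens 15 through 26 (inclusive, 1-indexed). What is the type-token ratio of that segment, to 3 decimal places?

0.833

Segment tokens 15–26: while, heart, while, believe, slow, like, we, foot, like, queen, large, on
Segment N = 12, segment V = 10.
TTR = 10 / 12 = 0.833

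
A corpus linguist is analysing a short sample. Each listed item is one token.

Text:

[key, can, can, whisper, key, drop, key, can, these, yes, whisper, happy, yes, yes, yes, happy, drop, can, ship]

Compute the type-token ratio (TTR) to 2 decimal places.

N = 19 tokens, V = 8 types.
TTR = V / N = 8 / 19 = 0.42

0.42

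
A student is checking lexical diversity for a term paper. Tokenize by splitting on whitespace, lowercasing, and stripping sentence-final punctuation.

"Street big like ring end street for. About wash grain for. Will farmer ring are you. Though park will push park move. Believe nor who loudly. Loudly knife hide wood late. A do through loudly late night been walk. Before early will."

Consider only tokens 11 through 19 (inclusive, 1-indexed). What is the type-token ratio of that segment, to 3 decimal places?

Segment tokens 11–19: for, will, farmer, ring, are, you, though, park, will
Segment N = 9, segment V = 8.
TTR = 8 / 9 = 0.889

0.889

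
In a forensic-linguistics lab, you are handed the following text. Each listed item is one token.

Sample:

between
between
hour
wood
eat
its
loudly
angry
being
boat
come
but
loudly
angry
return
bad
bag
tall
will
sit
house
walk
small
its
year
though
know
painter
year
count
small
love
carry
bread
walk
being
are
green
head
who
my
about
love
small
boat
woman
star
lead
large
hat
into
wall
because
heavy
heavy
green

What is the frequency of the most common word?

Frequencies: small:3, between:2, its:2, loudly:2, angry:2, being:2, boat:2, walk:2, year:2, love:2, green:2, heavy:2, hour:1, wood:1, eat:1, come:1, but:1, return:1, bad:1, bag:1, … (23 more, each freq 1)
Most common: 'small' with frequency 3.

3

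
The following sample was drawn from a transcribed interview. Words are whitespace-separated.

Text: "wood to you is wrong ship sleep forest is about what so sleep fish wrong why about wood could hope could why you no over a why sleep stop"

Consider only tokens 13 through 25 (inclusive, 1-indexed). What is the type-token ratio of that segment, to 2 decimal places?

Segment tokens 13–25: sleep, fish, wrong, why, about, wood, could, hope, could, why, you, no, over
Segment N = 13, segment V = 11.
TTR = 11 / 13 = 0.85

0.85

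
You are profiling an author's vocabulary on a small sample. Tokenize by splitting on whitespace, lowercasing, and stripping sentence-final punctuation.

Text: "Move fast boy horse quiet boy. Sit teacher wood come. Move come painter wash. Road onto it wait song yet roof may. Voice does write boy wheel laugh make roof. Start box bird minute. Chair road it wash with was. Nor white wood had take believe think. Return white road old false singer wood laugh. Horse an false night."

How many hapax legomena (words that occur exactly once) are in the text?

Frequencies: boy:3, wood:3, road:3, move:2, horse:2, come:2, wash:2, it:2, roof:2, laugh:2, white:2, false:2, fast:1, quiet:1, sit:1, teacher:1, painter:1, onto:1, wait:1, song:1, … (24 more, each freq 1)
Hapax (freq=1): an, believe, bird, box, chair, does, fast, had, make, may, minute, night, nor, old, onto, painter, quiet, return, singer, sit, song, start, take, teacher, think, voice, wait, was, wheel, with, write, yet

32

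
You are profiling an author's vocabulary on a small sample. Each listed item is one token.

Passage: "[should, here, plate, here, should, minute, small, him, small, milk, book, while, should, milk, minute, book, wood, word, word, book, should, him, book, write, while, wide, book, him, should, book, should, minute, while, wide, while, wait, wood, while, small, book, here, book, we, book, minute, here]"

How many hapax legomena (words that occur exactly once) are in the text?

4

Frequencies: book:9, should:6, while:5, here:4, minute:4, small:3, him:3, milk:2, wood:2, word:2, wide:2, plate:1, write:1, wait:1, we:1
Hapax (freq=1): plate, wait, we, write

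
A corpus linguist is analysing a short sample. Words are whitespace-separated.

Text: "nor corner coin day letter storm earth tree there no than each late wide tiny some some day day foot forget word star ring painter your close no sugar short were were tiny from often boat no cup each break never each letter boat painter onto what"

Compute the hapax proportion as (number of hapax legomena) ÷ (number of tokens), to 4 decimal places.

0.5532

Frequencies: day:3, no:3, each:3, letter:2, tiny:2, some:2, painter:2, were:2, boat:2, nor:1, corner:1, coin:1, storm:1, earth:1, tree:1, there:1, than:1, late:1, wide:1, foot:1, … (15 more, each freq 1)
Hapax count = 26; token count = 47.
Ratio = 26 / 47 = 0.5532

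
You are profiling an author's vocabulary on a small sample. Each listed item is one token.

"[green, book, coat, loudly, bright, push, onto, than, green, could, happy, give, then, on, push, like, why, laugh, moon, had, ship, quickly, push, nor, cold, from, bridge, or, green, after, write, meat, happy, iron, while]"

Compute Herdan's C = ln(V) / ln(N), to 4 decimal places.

N = 35, V = 30.
ln(V) = 3.401197, ln(N) = 3.555348
C = 3.401197 / 3.555348 = 0.9566

0.9566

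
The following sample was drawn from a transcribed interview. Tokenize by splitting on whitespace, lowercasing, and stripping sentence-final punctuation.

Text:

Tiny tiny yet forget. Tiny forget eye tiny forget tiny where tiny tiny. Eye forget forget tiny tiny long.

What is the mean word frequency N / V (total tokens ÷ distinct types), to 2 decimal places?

N = 19 tokens, V = 6 types.
Mean frequency = N / V = 19 / 6 = 3.17

3.17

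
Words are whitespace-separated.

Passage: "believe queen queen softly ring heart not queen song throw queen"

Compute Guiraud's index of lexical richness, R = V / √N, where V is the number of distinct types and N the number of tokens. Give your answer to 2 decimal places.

N = 11, V = 8.
√N = 3.316625
R = 8 / 3.316625 = 2.41

2.41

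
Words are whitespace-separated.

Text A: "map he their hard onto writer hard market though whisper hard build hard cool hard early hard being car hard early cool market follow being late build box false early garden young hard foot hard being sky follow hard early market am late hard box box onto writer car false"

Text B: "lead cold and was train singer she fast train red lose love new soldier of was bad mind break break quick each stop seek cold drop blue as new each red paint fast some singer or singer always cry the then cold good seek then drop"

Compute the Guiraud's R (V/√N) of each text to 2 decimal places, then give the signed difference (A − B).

-1.47

A: V=23, N=50, R=3.25
B: V=32, N=46, R=4.72
Difference = 3.25 − 4.72 = -1.47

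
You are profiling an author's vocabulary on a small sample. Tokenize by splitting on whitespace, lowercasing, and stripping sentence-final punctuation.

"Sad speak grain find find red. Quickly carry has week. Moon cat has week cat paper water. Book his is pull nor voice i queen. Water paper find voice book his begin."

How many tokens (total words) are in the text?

Tokens: sad, speak, grain, find, find, red, quickly, carry, has, week, moon, cat, has, week, cat, paper, water, book, his, is, pull, nor, voice, i, queen, water, paper, find, voice, book, his, begin
N = 32

32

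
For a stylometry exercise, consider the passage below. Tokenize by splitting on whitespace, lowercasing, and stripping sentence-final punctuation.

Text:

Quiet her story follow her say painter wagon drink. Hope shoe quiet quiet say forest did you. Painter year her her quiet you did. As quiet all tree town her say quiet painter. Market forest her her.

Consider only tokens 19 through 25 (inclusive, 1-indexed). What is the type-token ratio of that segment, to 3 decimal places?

Segment tokens 19–25: year, her, her, quiet, you, did, as
Segment N = 7, segment V = 6.
TTR = 6 / 7 = 0.857

0.857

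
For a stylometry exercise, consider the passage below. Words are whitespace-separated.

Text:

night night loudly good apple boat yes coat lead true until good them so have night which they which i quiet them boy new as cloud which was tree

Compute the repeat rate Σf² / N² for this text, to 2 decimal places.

0.05

Frequencies: night:3, which:3, good:2, them:2, loudly:1, apple:1, boat:1, yes:1, coat:1, lead:1, true:1, until:1, so:1, have:1, they:1, i:1, quiet:1, boy:1, new:1, as:1, … (3 more, each freq 1)
Σf² = 45; N² = 841
Repeat rate = 45 / 841 = 0.05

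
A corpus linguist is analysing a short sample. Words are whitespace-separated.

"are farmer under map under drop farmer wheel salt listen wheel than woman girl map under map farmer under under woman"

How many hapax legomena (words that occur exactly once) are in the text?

6

Frequencies: under:5, farmer:3, map:3, wheel:2, woman:2, are:1, drop:1, salt:1, listen:1, than:1, girl:1
Hapax (freq=1): are, drop, girl, listen, salt, than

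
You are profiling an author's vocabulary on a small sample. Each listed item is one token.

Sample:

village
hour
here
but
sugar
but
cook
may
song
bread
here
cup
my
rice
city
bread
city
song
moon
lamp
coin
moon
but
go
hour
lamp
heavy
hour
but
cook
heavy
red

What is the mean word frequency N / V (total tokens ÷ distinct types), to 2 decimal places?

N = 32 tokens, V = 19 types.
Mean frequency = N / V = 32 / 19 = 1.68

1.68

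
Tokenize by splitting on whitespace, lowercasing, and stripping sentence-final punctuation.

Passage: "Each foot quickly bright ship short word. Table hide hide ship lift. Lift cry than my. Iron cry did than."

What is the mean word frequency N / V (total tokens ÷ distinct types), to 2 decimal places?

N = 20 tokens, V = 15 types.
Mean frequency = N / V = 20 / 15 = 1.33

1.33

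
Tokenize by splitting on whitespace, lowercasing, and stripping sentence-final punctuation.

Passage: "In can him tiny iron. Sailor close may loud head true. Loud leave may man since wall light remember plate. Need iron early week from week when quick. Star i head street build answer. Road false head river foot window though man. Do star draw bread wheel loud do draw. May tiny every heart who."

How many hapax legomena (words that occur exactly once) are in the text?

32

Frequencies: may:3, loud:3, head:3, tiny:2, iron:2, man:2, week:2, star:2, do:2, draw:2, in:1, can:1, him:1, sailor:1, close:1, true:1, leave:1, since:1, wall:1, light:1, … (22 more, each freq 1)
Hapax (freq=1): answer, bread, build, can, close, early, every, false, foot, from, heart, him, i, in, leave, light, need, plate, quick, remember, river, road, sailor, since, street, though, true, wall, wheel, when, who, window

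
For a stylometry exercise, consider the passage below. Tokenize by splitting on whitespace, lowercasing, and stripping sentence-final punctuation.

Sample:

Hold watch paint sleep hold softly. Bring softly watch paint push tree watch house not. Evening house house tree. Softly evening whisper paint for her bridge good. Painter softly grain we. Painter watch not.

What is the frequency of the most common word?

Frequencies: watch:4, softly:4, paint:3, house:3, hold:2, tree:2, not:2, evening:2, painter:2, sleep:1, bring:1, push:1, whisper:1, for:1, her:1, bridge:1, good:1, grain:1, we:1
Most common: 'watch' with frequency 4.

4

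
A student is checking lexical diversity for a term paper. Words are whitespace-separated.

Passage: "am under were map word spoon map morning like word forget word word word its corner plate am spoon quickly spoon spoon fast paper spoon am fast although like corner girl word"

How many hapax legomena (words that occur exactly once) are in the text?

10

Frequencies: word:6, spoon:5, am:3, map:2, like:2, corner:2, fast:2, under:1, were:1, morning:1, forget:1, its:1, plate:1, quickly:1, paper:1, although:1, girl:1
Hapax (freq=1): although, forget, girl, its, morning, paper, plate, quickly, under, were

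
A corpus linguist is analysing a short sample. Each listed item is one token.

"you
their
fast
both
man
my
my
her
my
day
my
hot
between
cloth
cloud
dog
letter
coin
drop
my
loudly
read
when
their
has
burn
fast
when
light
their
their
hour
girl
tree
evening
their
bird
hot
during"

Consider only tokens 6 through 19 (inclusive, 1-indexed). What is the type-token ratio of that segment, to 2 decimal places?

Segment tokens 6–19: my, my, her, my, day, my, hot, between, cloth, cloud, dog, letter, coin, drop
Segment N = 14, segment V = 11.
TTR = 11 / 14 = 0.79

0.79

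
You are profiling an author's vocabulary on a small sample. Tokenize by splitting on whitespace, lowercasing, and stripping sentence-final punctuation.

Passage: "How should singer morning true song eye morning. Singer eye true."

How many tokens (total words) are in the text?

11

Tokens: how, should, singer, morning, true, song, eye, morning, singer, eye, true
N = 11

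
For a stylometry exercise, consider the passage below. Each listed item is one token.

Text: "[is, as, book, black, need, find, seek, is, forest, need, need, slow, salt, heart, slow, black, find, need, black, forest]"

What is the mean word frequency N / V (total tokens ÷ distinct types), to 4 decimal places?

N = 20 tokens, V = 11 types.
Mean frequency = N / V = 20 / 11 = 1.8182

1.8182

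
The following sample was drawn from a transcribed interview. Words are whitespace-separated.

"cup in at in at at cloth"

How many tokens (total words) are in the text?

7

Tokens: cup, in, at, in, at, at, cloth
N = 7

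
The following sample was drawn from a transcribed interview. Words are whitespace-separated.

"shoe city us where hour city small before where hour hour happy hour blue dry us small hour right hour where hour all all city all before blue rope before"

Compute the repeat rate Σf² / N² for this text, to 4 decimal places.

0.1133

Frequencies: hour:7, city:3, where:3, before:3, all:3, us:2, small:2, blue:2, shoe:1, happy:1, dry:1, right:1, rope:1
Σf² = 102; N² = 900
Repeat rate = 102 / 900 = 0.1133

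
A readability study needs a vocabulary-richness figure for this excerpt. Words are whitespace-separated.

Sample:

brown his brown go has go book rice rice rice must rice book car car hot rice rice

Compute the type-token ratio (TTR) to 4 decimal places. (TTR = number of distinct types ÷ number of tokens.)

N = 18 tokens, V = 9 types.
TTR = V / N = 9 / 18 = 0.5000

0.5000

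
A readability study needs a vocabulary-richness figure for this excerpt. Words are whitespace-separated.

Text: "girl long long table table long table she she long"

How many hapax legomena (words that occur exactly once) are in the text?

1

Frequencies: long:4, table:3, she:2, girl:1
Hapax (freq=1): girl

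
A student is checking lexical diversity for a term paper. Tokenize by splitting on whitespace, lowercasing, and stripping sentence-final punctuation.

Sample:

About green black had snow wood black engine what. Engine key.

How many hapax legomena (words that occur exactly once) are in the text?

7

Frequencies: black:2, engine:2, about:1, green:1, had:1, snow:1, wood:1, what:1, key:1
Hapax (freq=1): about, green, had, key, snow, what, wood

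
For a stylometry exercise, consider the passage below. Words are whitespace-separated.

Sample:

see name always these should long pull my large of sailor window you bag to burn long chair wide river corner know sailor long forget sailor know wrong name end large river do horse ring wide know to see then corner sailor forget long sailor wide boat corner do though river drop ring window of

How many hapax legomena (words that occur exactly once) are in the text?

Frequencies: sailor:5, long:4, wide:3, river:3, corner:3, know:3, see:2, name:2, large:2, of:2, window:2, to:2, forget:2, do:2, ring:2, always:1, these:1, should:1, pull:1, my:1, … (11 more, each freq 1)
Hapax (freq=1): always, bag, boat, burn, chair, drop, end, horse, my, pull, should, then, these, though, wrong, you

16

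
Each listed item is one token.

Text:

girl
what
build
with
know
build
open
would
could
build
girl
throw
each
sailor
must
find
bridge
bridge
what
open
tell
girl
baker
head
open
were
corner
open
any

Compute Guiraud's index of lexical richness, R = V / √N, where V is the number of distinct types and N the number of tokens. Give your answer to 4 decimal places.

3.7139

N = 29, V = 20.
√N = 5.385165
R = 20 / 5.385165 = 3.7139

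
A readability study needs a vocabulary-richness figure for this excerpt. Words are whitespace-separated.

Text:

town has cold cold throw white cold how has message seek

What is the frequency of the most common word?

Frequencies: cold:3, has:2, town:1, throw:1, white:1, how:1, message:1, seek:1
Most common: 'cold' with frequency 3.

3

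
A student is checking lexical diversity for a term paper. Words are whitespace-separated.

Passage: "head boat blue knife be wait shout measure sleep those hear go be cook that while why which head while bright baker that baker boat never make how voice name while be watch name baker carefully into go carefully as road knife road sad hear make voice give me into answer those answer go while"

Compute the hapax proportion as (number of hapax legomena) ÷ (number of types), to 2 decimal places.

Frequencies: while:4, be:3, go:3, baker:3, head:2, boat:2, knife:2, those:2, hear:2, that:2, make:2, voice:2, name:2, carefully:2, into:2, road:2, answer:2, blue:1, wait:1, shout:1, … (13 more, each freq 1)
Hapax count = 16; type count = 33.
Ratio = 16 / 33 = 0.48

0.48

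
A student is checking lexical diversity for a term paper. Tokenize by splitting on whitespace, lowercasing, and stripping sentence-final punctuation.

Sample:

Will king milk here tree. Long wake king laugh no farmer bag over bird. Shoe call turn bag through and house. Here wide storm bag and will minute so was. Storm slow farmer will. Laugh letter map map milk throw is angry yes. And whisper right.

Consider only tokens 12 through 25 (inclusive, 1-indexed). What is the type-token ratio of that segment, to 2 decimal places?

0.86

Segment tokens 12–25: bag, over, bird, shoe, call, turn, bag, through, and, house, here, wide, storm, bag
Segment N = 14, segment V = 12.
TTR = 12 / 14 = 0.86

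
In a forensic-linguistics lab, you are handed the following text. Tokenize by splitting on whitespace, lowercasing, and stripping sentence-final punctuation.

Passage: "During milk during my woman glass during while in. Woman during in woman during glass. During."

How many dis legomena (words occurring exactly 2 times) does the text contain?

2

Frequencies: during:6, woman:3, glass:2, in:2, milk:1, my:1, while:1
Words with frequency 2: glass, in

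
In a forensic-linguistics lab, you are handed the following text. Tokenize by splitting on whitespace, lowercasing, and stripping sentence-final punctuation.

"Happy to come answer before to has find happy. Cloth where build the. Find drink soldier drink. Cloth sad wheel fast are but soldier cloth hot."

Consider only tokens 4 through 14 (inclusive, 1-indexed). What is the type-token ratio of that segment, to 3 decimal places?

0.909

Segment tokens 4–14: answer, before, to, has, find, happy, cloth, where, build, the, find
Segment N = 11, segment V = 10.
TTR = 10 / 11 = 0.909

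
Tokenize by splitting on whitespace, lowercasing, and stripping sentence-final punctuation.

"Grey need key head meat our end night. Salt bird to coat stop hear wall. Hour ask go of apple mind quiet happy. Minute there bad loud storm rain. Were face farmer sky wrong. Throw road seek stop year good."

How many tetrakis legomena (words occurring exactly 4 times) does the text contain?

Frequencies: stop:2, grey:1, need:1, key:1, head:1, meat:1, our:1, end:1, night:1, salt:1, bird:1, to:1, coat:1, hear:1, wall:1, hour:1, ask:1, go:1, of:1, apple:1, … (19 more, each freq 1)
Words with frequency 4: (none)

0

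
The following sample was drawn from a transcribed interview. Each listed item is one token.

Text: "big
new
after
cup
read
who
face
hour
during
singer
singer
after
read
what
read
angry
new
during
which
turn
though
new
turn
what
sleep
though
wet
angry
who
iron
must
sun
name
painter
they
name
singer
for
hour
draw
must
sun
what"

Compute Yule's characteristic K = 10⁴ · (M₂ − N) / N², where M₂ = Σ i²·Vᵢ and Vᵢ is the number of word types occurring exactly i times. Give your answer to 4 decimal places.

Frequencies: new:3, read:3, singer:3, what:3, after:2, who:2, hour:2, during:2, angry:2, turn:2, though:2, must:2, sun:2, name:2, big:1, cup:1, face:1, which:1, sleep:1, wet:1, … (5 more, each freq 1)
N = 43. Frequency spectrum: V_1=11, V_2=10, V_3=4
M₂ = 1²·11 + 2²·10 + 3²·4 = 87
K = 10000 × (87 − 43) / 43² = 237.9665

237.9665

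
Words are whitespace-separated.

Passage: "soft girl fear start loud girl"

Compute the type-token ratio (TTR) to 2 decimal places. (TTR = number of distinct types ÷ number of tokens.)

N = 6 tokens, V = 5 types.
TTR = V / N = 5 / 6 = 0.83

0.83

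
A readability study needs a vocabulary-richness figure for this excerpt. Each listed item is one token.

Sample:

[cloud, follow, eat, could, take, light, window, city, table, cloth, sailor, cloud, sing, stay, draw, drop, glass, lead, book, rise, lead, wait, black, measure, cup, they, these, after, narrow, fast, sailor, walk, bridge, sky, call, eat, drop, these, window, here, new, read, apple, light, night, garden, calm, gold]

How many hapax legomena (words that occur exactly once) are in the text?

Frequencies: cloud:2, eat:2, light:2, window:2, sailor:2, drop:2, lead:2, these:2, follow:1, could:1, take:1, city:1, table:1, cloth:1, sing:1, stay:1, draw:1, glass:1, book:1, rise:1, … (20 more, each freq 1)
Hapax (freq=1): after, apple, black, book, bridge, call, calm, city, cloth, could, cup, draw, fast, follow, garden, glass, gold, here, measure, narrow, new, night, read, rise, sing, sky, stay, table, take, they, wait, walk

32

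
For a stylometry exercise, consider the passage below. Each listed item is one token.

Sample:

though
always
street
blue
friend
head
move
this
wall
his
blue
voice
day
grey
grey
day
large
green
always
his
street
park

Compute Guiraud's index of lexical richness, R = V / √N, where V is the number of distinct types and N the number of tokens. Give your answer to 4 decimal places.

N = 22, V = 16.
√N = 4.690416
R = 16 / 4.690416 = 3.4112

3.4112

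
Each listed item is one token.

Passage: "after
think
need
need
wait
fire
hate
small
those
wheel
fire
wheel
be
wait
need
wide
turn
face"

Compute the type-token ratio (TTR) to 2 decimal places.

N = 18 tokens, V = 13 types.
TTR = V / N = 13 / 18 = 0.72

0.72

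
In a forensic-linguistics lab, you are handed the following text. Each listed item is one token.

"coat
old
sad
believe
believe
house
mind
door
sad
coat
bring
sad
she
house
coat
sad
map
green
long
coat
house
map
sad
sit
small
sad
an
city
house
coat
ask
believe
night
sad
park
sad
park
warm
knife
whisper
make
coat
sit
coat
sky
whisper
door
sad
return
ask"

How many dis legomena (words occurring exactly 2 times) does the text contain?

6

Frequencies: sad:9, coat:7, house:4, believe:3, door:2, map:2, sit:2, ask:2, park:2, whisper:2, old:1, mind:1, bring:1, she:1, green:1, long:1, small:1, an:1, city:1, night:1, … (5 more, each freq 1)
Words with frequency 2: ask, door, map, park, sit, whisper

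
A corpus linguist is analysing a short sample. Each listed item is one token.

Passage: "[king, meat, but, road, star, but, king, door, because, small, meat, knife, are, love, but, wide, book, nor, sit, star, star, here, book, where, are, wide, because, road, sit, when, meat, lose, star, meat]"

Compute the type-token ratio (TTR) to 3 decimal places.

0.559

N = 34 tokens, V = 19 types.
TTR = V / N = 19 / 34 = 0.559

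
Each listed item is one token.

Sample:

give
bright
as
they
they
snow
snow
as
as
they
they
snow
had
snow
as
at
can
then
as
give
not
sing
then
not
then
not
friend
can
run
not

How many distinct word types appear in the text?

Distinct types: {as, at, bright, can, friend, give, had, not, run, sing, snow, then, they}
V = 13

13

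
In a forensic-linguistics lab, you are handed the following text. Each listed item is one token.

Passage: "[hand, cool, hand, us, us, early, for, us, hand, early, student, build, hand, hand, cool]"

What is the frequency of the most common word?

5

Frequencies: hand:5, us:3, cool:2, early:2, for:1, student:1, build:1
Most common: 'hand' with frequency 5.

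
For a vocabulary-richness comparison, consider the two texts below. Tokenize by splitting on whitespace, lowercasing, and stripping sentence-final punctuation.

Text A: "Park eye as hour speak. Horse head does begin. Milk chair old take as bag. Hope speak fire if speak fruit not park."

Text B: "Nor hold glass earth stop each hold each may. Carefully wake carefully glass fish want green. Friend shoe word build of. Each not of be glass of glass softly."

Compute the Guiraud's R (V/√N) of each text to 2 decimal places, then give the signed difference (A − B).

A: V=19, N=23, R=3.96
B: V=20, N=29, R=3.71
Difference = 3.96 − 3.71 = 0.25

0.25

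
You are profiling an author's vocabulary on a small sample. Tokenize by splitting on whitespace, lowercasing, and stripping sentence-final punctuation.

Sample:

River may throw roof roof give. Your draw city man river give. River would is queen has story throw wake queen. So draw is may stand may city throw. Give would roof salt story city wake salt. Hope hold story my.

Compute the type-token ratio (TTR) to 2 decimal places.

N = 41 tokens, V = 21 types.
TTR = V / N = 21 / 41 = 0.51

0.51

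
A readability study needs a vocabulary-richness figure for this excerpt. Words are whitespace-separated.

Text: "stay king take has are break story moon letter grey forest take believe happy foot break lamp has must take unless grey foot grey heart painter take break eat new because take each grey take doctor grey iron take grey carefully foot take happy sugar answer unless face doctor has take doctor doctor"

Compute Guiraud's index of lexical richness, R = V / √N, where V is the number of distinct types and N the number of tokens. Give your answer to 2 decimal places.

3.98

N = 53, V = 29.
√N = 7.280110
R = 29 / 7.280110 = 3.98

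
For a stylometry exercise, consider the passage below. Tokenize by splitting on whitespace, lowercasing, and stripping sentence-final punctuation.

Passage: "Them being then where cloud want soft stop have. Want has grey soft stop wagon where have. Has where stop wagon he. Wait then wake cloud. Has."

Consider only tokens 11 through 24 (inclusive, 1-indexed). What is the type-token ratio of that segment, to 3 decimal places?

0.714

Segment tokens 11–24: has, grey, soft, stop, wagon, where, have, has, where, stop, wagon, he, wait, then
Segment N = 14, segment V = 10.
TTR = 10 / 14 = 0.714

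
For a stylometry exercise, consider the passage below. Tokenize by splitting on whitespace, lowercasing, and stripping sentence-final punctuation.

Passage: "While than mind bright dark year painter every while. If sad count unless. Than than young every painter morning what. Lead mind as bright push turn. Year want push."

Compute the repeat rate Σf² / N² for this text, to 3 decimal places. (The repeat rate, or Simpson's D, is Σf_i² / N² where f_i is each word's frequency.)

Frequencies: than:3, while:2, mind:2, bright:2, year:2, painter:2, every:2, push:2, dark:1, if:1, sad:1, count:1, unless:1, young:1, morning:1, what:1, lead:1, as:1, turn:1, want:1
Σf² = 49; N² = 841
Repeat rate = 49 / 841 = 0.058

0.058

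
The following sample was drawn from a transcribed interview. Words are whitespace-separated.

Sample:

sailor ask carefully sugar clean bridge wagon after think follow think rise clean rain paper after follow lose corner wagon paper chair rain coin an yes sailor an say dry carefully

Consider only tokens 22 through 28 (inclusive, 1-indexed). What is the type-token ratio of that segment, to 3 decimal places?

0.857

Segment tokens 22–28: chair, rain, coin, an, yes, sailor, an
Segment N = 7, segment V = 6.
TTR = 6 / 7 = 0.857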